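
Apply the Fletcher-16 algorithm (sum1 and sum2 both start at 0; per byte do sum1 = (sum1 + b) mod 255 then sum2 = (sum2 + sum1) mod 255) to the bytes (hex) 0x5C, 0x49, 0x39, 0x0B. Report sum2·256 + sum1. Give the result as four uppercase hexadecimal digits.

Running sums (mod 255):
  after byte 0 (0x5C): sum1=92, sum2=92
  after byte 1 (0x49): sum1=165, sum2=2
  after byte 2 (0x39): sum1=222, sum2=224
  after byte 3 (0x0B): sum1=233, sum2=202
Checksum = sum2·256 + sum1 = 202·256 + 233 = 51945 = 0xCAE9.

CAE9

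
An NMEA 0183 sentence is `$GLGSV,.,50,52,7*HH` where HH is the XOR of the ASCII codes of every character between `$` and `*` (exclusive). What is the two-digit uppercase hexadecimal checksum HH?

XOR the ASCII codes of the payload characters:
  'G' = 0x47 → acc = 0x47
  'L' = 0x4C → acc = 0x0B
  'G' = 0x47 → acc = 0x4C
  'S' = 0x53 → acc = 0x1F
  'V' = 0x56 → acc = 0x49
  ',' = 0x2C → acc = 0x65
  '.' = 0x2E → acc = 0x4B
  ',' = 0x2C → acc = 0x67
  '5' = 0x35 → acc = 0x52
  '0' = 0x30 → acc = 0x62
  ',' = 0x2C → acc = 0x4E
  '5' = 0x35 → acc = 0x7B
  '2' = 0x32 → acc = 0x49
  ',' = 0x2C → acc = 0x65
  '7' = 0x37 → acc = 0x52
Checksum = 0x52.

52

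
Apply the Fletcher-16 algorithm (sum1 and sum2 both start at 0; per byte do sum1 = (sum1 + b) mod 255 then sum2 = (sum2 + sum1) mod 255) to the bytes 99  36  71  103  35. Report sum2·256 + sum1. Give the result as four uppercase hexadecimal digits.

4959

Running sums (mod 255):
  after byte 0 (99): sum1=99, sum2=99
  after byte 1 (36): sum1=135, sum2=234
  after byte 2 (71): sum1=206, sum2=185
  after byte 3 (103): sum1=54, sum2=239
  after byte 4 (35): sum1=89, sum2=73
Checksum = sum2·256 + sum1 = 73·256 + 89 = 18777 = 0x4959.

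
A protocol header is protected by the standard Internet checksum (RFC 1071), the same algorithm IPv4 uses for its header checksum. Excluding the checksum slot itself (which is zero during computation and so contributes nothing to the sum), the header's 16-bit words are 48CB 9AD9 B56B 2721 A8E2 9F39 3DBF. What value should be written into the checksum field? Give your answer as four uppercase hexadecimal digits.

B9F2

One's-complement addition (fold any carry out of bit 15 back into bit 0):
  0x48CB + 0x9AD9 = 0x0E3A4
  0xE3A4 + 0xB56B = 0x1990F → wrap carry → 0x9910
  0x9910 + 0x2721 = 0x0C031
  0xC031 + 0xA8E2 = 0x16913 → wrap carry → 0x6914
  0x6914 + 0x9F39 = 0x1084D → wrap carry → 0x084E
  0x084E + 0x3DBF = 0x0460D
One's-complement sum = 0x460D.
Checksum = ~0x460D & 0xFFFF = 0xB9F2.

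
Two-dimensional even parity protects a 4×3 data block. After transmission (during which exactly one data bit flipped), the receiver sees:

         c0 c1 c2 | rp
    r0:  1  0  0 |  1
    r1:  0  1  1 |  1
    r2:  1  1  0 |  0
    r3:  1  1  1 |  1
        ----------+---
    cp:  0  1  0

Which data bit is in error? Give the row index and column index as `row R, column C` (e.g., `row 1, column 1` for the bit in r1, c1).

Recompute each row's even parity and compare to rp:
  r0: data parity 1, sent rp 1 → ok
  r1: data parity 0, sent rp 1 → mismatch
  r2: data parity 0, sent rp 0 → ok
  r3: data parity 1, sent rp 1 → ok
Recompute each column's even parity and compare to cp:
  c0: data parity 1, sent cp 0 → mismatch
  c1: data parity 1, sent cp 1 → ok
  c2: data parity 0, sent cp 0 → ok
Exactly one row (r1) and one column (c0) fail → the flipped bit is at their intersection.

row 1, column 0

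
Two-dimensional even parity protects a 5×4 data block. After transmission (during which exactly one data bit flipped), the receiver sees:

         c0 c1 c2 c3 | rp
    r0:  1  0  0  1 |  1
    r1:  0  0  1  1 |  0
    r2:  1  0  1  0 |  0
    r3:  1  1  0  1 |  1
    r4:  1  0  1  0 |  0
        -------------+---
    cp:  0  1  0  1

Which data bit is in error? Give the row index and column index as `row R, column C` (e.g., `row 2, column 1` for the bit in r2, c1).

Recompute each row's even parity and compare to rp:
  r0: data parity 0, sent rp 1 → mismatch
  r1: data parity 0, sent rp 0 → ok
  r2: data parity 0, sent rp 0 → ok
  r3: data parity 1, sent rp 1 → ok
  r4: data parity 0, sent rp 0 → ok
Recompute each column's even parity and compare to cp:
  c0: data parity 0, sent cp 0 → ok
  c1: data parity 1, sent cp 1 → ok
  c2: data parity 1, sent cp 0 → mismatch
  c3: data parity 1, sent cp 1 → ok
Exactly one row (r0) and one column (c2) fail → the flipped bit is at their intersection.

row 0, column 2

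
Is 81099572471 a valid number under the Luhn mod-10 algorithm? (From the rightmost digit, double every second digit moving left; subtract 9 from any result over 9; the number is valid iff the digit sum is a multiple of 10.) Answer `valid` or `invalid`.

From the right, keep odd positions and double even positions (subtract 9 from any doubled value over 9):
  doubled (positions 2,4,...): 5 4 1 9 2 → sum 21
  kept (positions 1,3,...): 1 4 7 9 0 8 → sum 29
Total = 50.
50 mod 10 = 0, so the number is valid.

valid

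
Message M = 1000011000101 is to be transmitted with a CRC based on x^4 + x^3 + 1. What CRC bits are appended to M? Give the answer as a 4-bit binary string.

Append 4 zeros: 10000110001010000. Divide by 11001 (XOR where the leading bit is 1):
  pos 0: 10000 XOR 11001 = 01001
  pos 1: 10011 XOR 11001 = 01010
  pos 2: 10101 XOR 11001 = 01100
  pos 3: 11000 XOR 11001 = 00001
  pos 7: 10010 XOR 11001 = 01011
  pos 8: 10111 XOR 11001 = 01110
  pos 9: 11100 XOR 11001 = 00101
  pos 11: 10100 XOR 11001 = 01101
  pos 12: 11010 XOR 11001 = 00011
Remainder (last 4 bits) = 0011. This is the CRC / FCS.

0011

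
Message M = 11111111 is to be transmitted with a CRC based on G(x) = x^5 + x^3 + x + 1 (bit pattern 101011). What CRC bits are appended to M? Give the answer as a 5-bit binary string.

Append 5 zeros: 1111111100000. Divide by 101011 (XOR where the leading bit is 1):
  pos 0: 111111 XOR 101011 = 010100
  pos 1: 101001 XOR 101011 = 000010
  pos 5: 101000 XOR 101011 = 000011
Remainder (last 5 bits) = 01100. This is the CRC / FCS.

01100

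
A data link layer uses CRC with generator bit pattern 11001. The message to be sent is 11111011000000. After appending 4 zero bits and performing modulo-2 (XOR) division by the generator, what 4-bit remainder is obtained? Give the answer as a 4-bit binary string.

1010

Append 4 zeros: 111110110000000000. Divide by 11001 (XOR where the leading bit is 1):
  pos 0: 11111 XOR 11001 = 00110
  pos 2: 11001 XOR 11001 = 00000
  pos 7: 10000 XOR 11001 = 01001
  pos 8: 10010 XOR 11001 = 01011
  pos 9: 10110 XOR 11001 = 01111
  pos 10: 11110 XOR 11001 = 00111
  pos 12: 11100 XOR 11001 = 00101
Remainder (last 4 bits) = 1010. This is the CRC / FCS.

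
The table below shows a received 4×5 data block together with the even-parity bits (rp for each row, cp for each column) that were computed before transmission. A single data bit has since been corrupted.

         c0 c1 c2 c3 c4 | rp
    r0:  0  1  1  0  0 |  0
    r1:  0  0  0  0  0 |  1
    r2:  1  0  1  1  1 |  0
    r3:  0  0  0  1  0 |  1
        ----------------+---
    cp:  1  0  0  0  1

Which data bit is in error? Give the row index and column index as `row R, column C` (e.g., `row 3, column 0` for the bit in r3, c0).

row 1, column 1

Recompute each row's even parity and compare to rp:
  r0: data parity 0, sent rp 0 → ok
  r1: data parity 0, sent rp 1 → mismatch
  r2: data parity 0, sent rp 0 → ok
  r3: data parity 1, sent rp 1 → ok
Recompute each column's even parity and compare to cp:
  c0: data parity 1, sent cp 1 → ok
  c1: data parity 1, sent cp 0 → mismatch
  c2: data parity 0, sent cp 0 → ok
  c3: data parity 0, sent cp 0 → ok
  c4: data parity 1, sent cp 1 → ok
Exactly one row (r1) and one column (c1) fail → the flipped bit is at their intersection.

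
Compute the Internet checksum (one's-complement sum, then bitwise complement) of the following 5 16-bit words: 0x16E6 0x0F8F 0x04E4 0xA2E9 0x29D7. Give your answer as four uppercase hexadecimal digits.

One's-complement addition (fold any carry out of bit 15 back into bit 0):
  0x16E6 + 0x0F8F = 0x02675
  0x2675 + 0x04E4 = 0x02B59
  0x2B59 + 0xA2E9 = 0x0CE42
  0xCE42 + 0x29D7 = 0x0F819
One's-complement sum = 0xF819.
Checksum = ~0xF819 & 0xFFFF = 0x07E6.

07E6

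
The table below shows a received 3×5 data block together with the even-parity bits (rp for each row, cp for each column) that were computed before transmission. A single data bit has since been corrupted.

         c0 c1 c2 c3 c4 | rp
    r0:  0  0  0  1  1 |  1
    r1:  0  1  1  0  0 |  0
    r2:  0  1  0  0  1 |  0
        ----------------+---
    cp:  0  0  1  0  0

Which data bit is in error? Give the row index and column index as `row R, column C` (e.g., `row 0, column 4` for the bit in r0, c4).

Recompute each row's even parity and compare to rp:
  r0: data parity 0, sent rp 1 → mismatch
  r1: data parity 0, sent rp 0 → ok
  r2: data parity 0, sent rp 0 → ok
Recompute each column's even parity and compare to cp:
  c0: data parity 0, sent cp 0 → ok
  c1: data parity 0, sent cp 0 → ok
  c2: data parity 1, sent cp 1 → ok
  c3: data parity 1, sent cp 0 → mismatch
  c4: data parity 0, sent cp 0 → ok
Exactly one row (r0) and one column (c3) fail → the flipped bit is at their intersection.

row 0, column 3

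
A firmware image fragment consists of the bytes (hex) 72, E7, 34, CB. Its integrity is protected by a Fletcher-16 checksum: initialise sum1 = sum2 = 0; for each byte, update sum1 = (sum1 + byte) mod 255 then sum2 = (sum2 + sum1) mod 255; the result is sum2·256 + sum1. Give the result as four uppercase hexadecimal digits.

Running sums (mod 255):
  after byte 0 (72): sum1=114, sum2=114
  after byte 1 (E7): sum1=90, sum2=204
  after byte 2 (34): sum1=142, sum2=91
  after byte 3 (CB): sum1=90, sum2=181
Checksum = sum2·256 + sum1 = 181·256 + 90 = 46426 = 0xB55A.

B55A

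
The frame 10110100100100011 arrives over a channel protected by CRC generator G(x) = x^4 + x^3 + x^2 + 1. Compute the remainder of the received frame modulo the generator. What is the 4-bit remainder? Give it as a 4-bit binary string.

Modulo-2 division of 10110100100100011 by 11101:
  pos 0: 10110 XOR 11101 = 01011
  pos 1: 10111 XOR 11101 = 01010
  pos 2: 10100 XOR 11101 = 01001
  pos 3: 10010 XOR 11101 = 01111
  pos 4: 11111 XOR 11101 = 00010
  pos 7: 10001 XOR 11101 = 01100
  pos 8: 11000 XOR 11101 = 00101
  pos 10: 10100 XOR 11101 = 01001
  pos 11: 10011 XOR 11101 = 01110
  pos 12: 11101 XOR 11101 = 00000
Remainder = 0000 (zero — the frame passes the CRC check).

0000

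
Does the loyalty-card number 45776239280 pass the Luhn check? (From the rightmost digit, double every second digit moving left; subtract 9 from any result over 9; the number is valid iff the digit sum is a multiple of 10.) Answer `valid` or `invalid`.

From the right, keep odd positions and double even positions (subtract 9 from any doubled value over 9):
  doubled (positions 2,4,...): 7 9 4 5 1 → sum 26
  kept (positions 1,3,...): 0 2 3 6 7 4 → sum 22
Total = 48.
48 mod 10 = 8, so the number is invalid.

invalid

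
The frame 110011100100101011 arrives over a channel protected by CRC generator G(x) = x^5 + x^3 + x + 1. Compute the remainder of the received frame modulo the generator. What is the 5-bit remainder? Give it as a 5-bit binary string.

Modulo-2 division of 110011100100101011 by 101011:
  pos 0: 110011 XOR 101011 = 011000
  pos 1: 110001 XOR 101011 = 011010
  pos 2: 110100 XOR 101011 = 011111
  pos 3: 111110 XOR 101011 = 010101
  pos 4: 101011 XOR 101011 = 000000
  pos 12: 101011 XOR 101011 = 000000
Remainder = 00000 (zero — the frame passes the CRC check).

00000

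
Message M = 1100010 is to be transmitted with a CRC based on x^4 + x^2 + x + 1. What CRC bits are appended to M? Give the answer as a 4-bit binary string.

Append 4 zeros: 11000100000. Divide by 10111 (XOR where the leading bit is 1):
  pos 0: 11000 XOR 10111 = 01111
  pos 1: 11111 XOR 10111 = 01000
  pos 2: 10000 XOR 10111 = 00111
  pos 4: 11100 XOR 10111 = 01011
  pos 5: 10110 XOR 10111 = 00001
Remainder (last 4 bits) = 0010. This is the CRC / FCS.

0010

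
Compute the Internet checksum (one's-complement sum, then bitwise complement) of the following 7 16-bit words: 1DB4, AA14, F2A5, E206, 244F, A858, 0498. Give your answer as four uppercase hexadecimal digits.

924A

One's-complement addition (fold any carry out of bit 15 back into bit 0):
  0x1DB4 + 0xAA14 = 0x0C7C8
  0xC7C8 + 0xF2A5 = 0x1BA6D → wrap carry → 0xBA6E
  0xBA6E + 0xE206 = 0x19C74 → wrap carry → 0x9C75
  0x9C75 + 0x244F = 0x0C0C4
  0xC0C4 + 0xA858 = 0x1691C → wrap carry → 0x691D
  0x691D + 0x0498 = 0x06DB5
One's-complement sum = 0x6DB5.
Checksum = ~0x6DB5 & 0xFFFF = 0x924A.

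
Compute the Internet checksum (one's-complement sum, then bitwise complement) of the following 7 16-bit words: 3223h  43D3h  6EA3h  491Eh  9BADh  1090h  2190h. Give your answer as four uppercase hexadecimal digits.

047A

One's-complement addition (fold any carry out of bit 15 back into bit 0):
  0x3223 + 0x43D3 = 0x075F6
  0x75F6 + 0x6EA3 = 0x0E499
  0xE499 + 0x491E = 0x12DB7 → wrap carry → 0x2DB8
  0x2DB8 + 0x9BAD = 0x0C965
  0xC965 + 0x1090 = 0x0D9F5
  0xD9F5 + 0x2190 = 0x0FB85
One's-complement sum = 0xFB85.
Checksum = ~0xFB85 & 0xFFFF = 0x047A.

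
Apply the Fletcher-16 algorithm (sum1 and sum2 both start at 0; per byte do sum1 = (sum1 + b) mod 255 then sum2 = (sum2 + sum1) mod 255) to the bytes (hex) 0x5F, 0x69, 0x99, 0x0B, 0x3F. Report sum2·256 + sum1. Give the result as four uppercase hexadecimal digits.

Running sums (mod 255):
  after byte 0 (0x5F): sum1=95, sum2=95
  after byte 1 (0x69): sum1=200, sum2=40
  after byte 2 (0x99): sum1=98, sum2=138
  after byte 3 (0x0B): sum1=109, sum2=247
  after byte 4 (0x3F): sum1=172, sum2=164
Checksum = sum2·256 + sum1 = 164·256 + 172 = 42156 = 0xA4AC.

A4AC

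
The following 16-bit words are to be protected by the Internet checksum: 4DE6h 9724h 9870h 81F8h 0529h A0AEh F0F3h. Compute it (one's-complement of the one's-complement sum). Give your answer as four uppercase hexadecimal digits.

One's-complement addition (fold any carry out of bit 15 back into bit 0):
  0x4DE6 + 0x9724 = 0x0E50A
  0xE50A + 0x9870 = 0x17D7A → wrap carry → 0x7D7B
  0x7D7B + 0x81F8 = 0x0FF73
  0xFF73 + 0x0529 = 0x1049C → wrap carry → 0x049D
  0x049D + 0xA0AE = 0x0A54B
  0xA54B + 0xF0F3 = 0x1963E → wrap carry → 0x963F
One's-complement sum = 0x963F.
Checksum = ~0x963F & 0xFFFF = 0x69C0.

69C0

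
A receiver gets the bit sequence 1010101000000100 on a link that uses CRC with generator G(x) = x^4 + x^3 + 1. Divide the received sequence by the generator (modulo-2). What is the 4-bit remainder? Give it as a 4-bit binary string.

1011

Modulo-2 division of 1010101000000100 by 11001:
  pos 0: 10101 XOR 11001 = 01100
  pos 1: 11000 XOR 11001 = 00001
  pos 5: 11000 XOR 11001 = 00001
  pos 9: 10001 XOR 11001 = 01000
  pos 10: 10000 XOR 11001 = 01001
  pos 11: 10010 XOR 11001 = 01011
Remainder = 1011 (nonzero — an error is detected).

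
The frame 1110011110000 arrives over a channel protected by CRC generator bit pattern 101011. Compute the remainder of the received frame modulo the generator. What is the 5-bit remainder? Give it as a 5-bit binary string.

01110

Modulo-2 division of 1110011110000 by 101011:
  pos 0: 111001 XOR 101011 = 010010
  pos 1: 100101 XOR 101011 = 001110
  pos 3: 111011 XOR 101011 = 010000
  pos 4: 100000 XOR 101011 = 001011
  pos 6: 101100 XOR 101011 = 000111
Remainder = 01110 (nonzero — an error is detected).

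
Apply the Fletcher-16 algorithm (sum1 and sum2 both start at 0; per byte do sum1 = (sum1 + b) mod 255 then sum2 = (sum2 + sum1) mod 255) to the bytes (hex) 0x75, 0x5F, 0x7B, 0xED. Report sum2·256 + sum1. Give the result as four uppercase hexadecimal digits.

D83E

Running sums (mod 255):
  after byte 0 (0x75): sum1=117, sum2=117
  after byte 1 (0x5F): sum1=212, sum2=74
  after byte 2 (0x7B): sum1=80, sum2=154
  after byte 3 (0xED): sum1=62, sum2=216
Checksum = sum2·256 + sum1 = 216·256 + 62 = 55358 = 0xD83E.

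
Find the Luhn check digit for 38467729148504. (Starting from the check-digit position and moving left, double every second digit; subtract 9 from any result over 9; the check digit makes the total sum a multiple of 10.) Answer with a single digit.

4

Partial digits right→left: 4 0 5 8 4 1 9 2 7 7 6 4 8 3
Double every second digit counting from the check-digit position (so the 1st, 3rd, 5th, ... of the partial from the right).
  doubled (with −9 where >9): 8 1 8 9 5 3 7 → sum 41
  kept as-is: 0 8 1 2 7 4 3 → sum 25
Total = 41 + 25 = 66.
Check digit = (10 − (66 mod 10)) mod 10 = 4.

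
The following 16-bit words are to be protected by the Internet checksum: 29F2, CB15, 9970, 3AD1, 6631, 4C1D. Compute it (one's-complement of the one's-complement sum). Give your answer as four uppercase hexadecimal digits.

One's-complement addition (fold any carry out of bit 15 back into bit 0):
  0x29F2 + 0xCB15 = 0x0F507
  0xF507 + 0x9970 = 0x18E77 → wrap carry → 0x8E78
  0x8E78 + 0x3AD1 = 0x0C949
  0xC949 + 0x6631 = 0x12F7A → wrap carry → 0x2F7B
  0x2F7B + 0x4C1D = 0x07B98
One's-complement sum = 0x7B98.
Checksum = ~0x7B98 & 0xFFFF = 0x8467.

8467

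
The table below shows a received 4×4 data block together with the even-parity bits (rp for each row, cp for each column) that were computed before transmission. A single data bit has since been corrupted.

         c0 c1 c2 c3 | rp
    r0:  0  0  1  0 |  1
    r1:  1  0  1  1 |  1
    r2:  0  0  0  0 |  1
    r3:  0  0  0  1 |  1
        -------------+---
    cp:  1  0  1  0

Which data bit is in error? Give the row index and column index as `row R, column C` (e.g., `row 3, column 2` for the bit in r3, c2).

row 2, column 2

Recompute each row's even parity and compare to rp:
  r0: data parity 1, sent rp 1 → ok
  r1: data parity 1, sent rp 1 → ok
  r2: data parity 0, sent rp 1 → mismatch
  r3: data parity 1, sent rp 1 → ok
Recompute each column's even parity and compare to cp:
  c0: data parity 1, sent cp 1 → ok
  c1: data parity 0, sent cp 0 → ok
  c2: data parity 0, sent cp 1 → mismatch
  c3: data parity 0, sent cp 0 → ok
Exactly one row (r2) and one column (c2) fail → the flipped bit is at their intersection.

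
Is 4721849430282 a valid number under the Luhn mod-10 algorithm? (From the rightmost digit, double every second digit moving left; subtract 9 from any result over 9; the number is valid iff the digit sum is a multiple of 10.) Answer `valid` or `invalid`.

valid

From the right, keep odd positions and double even positions (subtract 9 from any doubled value over 9):
  doubled (positions 2,4,...): 7 0 8 8 2 5 → sum 30
  kept (positions 1,3,...): 2 2 3 9 8 2 4 → sum 30
Total = 60.
60 mod 10 = 0, so the number is valid.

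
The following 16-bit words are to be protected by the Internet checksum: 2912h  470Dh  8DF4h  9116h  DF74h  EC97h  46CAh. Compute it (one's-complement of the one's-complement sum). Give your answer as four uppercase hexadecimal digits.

5DFE

One's-complement addition (fold any carry out of bit 15 back into bit 0):
  0x2912 + 0x470D = 0x0701F
  0x701F + 0x8DF4 = 0x0FE13
  0xFE13 + 0x9116 = 0x18F29 → wrap carry → 0x8F2A
  0x8F2A + 0xDF74 = 0x16E9E → wrap carry → 0x6E9F
  0x6E9F + 0xEC97 = 0x15B36 → wrap carry → 0x5B37
  0x5B37 + 0x46CA = 0x0A201
One's-complement sum = 0xA201.
Checksum = ~0xA201 & 0xFFFF = 0x5DFE.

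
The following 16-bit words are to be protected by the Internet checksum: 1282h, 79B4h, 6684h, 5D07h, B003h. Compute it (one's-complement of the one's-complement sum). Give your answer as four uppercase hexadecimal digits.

One's-complement addition (fold any carry out of bit 15 back into bit 0):
  0x1282 + 0x79B4 = 0x08C36
  0x8C36 + 0x6684 = 0x0F2BA
  0xF2BA + 0x5D07 = 0x14FC1 → wrap carry → 0x4FC2
  0x4FC2 + 0xB003 = 0x0FFC5
One's-complement sum = 0xFFC5.
Checksum = ~0xFFC5 & 0xFFFF = 0x003A.

003A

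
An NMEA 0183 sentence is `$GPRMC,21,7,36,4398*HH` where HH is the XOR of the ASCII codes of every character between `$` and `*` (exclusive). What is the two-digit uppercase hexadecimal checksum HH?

XOR the ASCII codes of the payload characters:
  'G' = 0x47 → acc = 0x47
  'P' = 0x50 → acc = 0x17
  'R' = 0x52 → acc = 0x45
  'M' = 0x4D → acc = 0x08
  'C' = 0x43 → acc = 0x4B
  ',' = 0x2C → acc = 0x67
  '2' = 0x32 → acc = 0x55
  '1' = 0x31 → acc = 0x64
  ',' = 0x2C → acc = 0x48
  '7' = 0x37 → acc = 0x7F
  ',' = 0x2C → acc = 0x53
  '3' = 0x33 → acc = 0x60
  '6' = 0x36 → acc = 0x56
  ',' = 0x2C → acc = 0x7A
  '4' = 0x34 → acc = 0x4E
  '3' = 0x33 → acc = 0x7D
  '9' = 0x39 → acc = 0x44
  '8' = 0x38 → acc = 0x7C
Checksum = 0x7C.

7C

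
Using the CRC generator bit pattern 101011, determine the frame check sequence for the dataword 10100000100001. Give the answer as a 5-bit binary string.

Append 5 zeros: 1010000010000100000. Divide by 101011 (XOR where the leading bit is 1):
  pos 0: 101000 XOR 101011 = 000011
  pos 4: 110010 XOR 101011 = 011001
  pos 5: 110010 XOR 101011 = 011001
  pos 6: 110010 XOR 101011 = 011001
  pos 7: 110010 XOR 101011 = 011001
  pos 8: 110011 XOR 101011 = 011000
  pos 9: 110000 XOR 101011 = 011011
  pos 10: 110110 XOR 101011 = 011101
  pos 11: 111010 XOR 101011 = 010001
  pos 12: 100010 XOR 101011 = 001001
Remainder (last 5 bits) = 10010. This is the CRC / FCS.

10010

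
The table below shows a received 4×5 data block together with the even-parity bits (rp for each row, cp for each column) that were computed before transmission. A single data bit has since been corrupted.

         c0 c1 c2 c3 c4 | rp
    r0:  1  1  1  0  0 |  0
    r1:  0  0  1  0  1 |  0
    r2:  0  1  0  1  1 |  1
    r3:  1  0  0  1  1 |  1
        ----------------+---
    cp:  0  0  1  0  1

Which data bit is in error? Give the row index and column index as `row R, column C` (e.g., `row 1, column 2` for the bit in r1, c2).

row 0, column 2

Recompute each row's even parity and compare to rp:
  r0: data parity 1, sent rp 0 → mismatch
  r1: data parity 0, sent rp 0 → ok
  r2: data parity 1, sent rp 1 → ok
  r3: data parity 1, sent rp 1 → ok
Recompute each column's even parity and compare to cp:
  c0: data parity 0, sent cp 0 → ok
  c1: data parity 0, sent cp 0 → ok
  c2: data parity 0, sent cp 1 → mismatch
  c3: data parity 0, sent cp 0 → ok
  c4: data parity 1, sent cp 1 → ok
Exactly one row (r0) and one column (c2) fail → the flipped bit is at their intersection.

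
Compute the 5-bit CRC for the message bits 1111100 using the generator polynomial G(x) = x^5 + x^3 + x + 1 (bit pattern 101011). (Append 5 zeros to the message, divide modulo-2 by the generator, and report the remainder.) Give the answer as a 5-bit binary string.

01011

Append 5 zeros: 111110000000. Divide by 101011 (XOR where the leading bit is 1):
  pos 0: 111110 XOR 101011 = 010101
  pos 1: 101010 XOR 101011 = 000001
  pos 6: 100000 XOR 101011 = 001011
Remainder (last 5 bits) = 01011. This is the CRC / FCS.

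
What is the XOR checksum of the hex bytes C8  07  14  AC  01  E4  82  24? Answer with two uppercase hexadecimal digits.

XOR the bytes together:
  start with 0xC8
  0xC8 ⊕ 0x07 = 0xCF
  0xCF ⊕ 0x14 = 0xDB
  0xDB ⊕ 0xAC = 0x77
  0x77 ⊕ 0x01 = 0x76
  0x76 ⊕ 0xE4 = 0x92
  0x92 ⊕ 0x82 = 0x10
  0x10 ⊕ 0x24 = 0x34

34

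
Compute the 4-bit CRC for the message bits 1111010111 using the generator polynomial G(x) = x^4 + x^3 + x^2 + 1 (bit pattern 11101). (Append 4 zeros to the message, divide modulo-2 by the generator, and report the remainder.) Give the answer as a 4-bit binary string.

1010

Append 4 zeros: 11110101110000. Divide by 11101 (XOR where the leading bit is 1):
  pos 0: 11110 XOR 11101 = 00011
  pos 3: 11101 XOR 11101 = 00000
  pos 8: 11000 XOR 11101 = 00101
Remainder (last 4 bits) = 1010. This is the CRC / FCS.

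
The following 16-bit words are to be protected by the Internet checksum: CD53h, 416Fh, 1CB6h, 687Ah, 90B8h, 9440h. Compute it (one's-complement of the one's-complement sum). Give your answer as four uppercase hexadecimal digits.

One's-complement addition (fold any carry out of bit 15 back into bit 0):
  0xCD53 + 0x416F = 0x10EC2 → wrap carry → 0x0EC3
  0x0EC3 + 0x1CB6 = 0x02B79
  0x2B79 + 0x687A = 0x093F3
  0x93F3 + 0x90B8 = 0x124AB → wrap carry → 0x24AC
  0x24AC + 0x9440 = 0x0B8EC
One's-complement sum = 0xB8EC.
Checksum = ~0xB8EC & 0xFFFF = 0x4713.

4713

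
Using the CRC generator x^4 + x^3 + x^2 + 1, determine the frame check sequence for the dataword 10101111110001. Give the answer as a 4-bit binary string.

Append 4 zeros: 101011111100010000. Divide by 11101 (XOR where the leading bit is 1):
  pos 0: 10101 XOR 11101 = 01000
  pos 1: 10001 XOR 11101 = 01100
  pos 2: 11001 XOR 11101 = 00100
  pos 4: 10011 XOR 11101 = 01110
  pos 5: 11101 XOR 11101 = 00000
  pos 13: 10000 XOR 11101 = 01101
Remainder (last 4 bits) = 1101. This is the CRC / FCS.

1101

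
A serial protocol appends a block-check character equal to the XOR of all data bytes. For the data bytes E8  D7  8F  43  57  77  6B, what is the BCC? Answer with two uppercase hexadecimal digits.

XOR the bytes together:
  start with 0xE8
  0xE8 ⊕ 0xD7 = 0x3F
  0x3F ⊕ 0x8F = 0xB0
  0xB0 ⊕ 0x43 = 0xF3
  0xF3 ⊕ 0x57 = 0xA4
  0xA4 ⊕ 0x77 = 0xD3
  0xD3 ⊕ 0x6B = 0xB8

B8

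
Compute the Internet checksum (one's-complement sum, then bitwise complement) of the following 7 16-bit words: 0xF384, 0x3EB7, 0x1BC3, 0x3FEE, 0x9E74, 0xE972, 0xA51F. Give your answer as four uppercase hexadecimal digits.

450B

One's-complement addition (fold any carry out of bit 15 back into bit 0):
  0xF384 + 0x3EB7 = 0x1323B → wrap carry → 0x323C
  0x323C + 0x1BC3 = 0x04DFF
  0x4DFF + 0x3FEE = 0x08DED
  0x8DED + 0x9E74 = 0x12C61 → wrap carry → 0x2C62
  0x2C62 + 0xE972 = 0x115D4 → wrap carry → 0x15D5
  0x15D5 + 0xA51F = 0x0BAF4
One's-complement sum = 0xBAF4.
Checksum = ~0xBAF4 & 0xFFFF = 0x450B.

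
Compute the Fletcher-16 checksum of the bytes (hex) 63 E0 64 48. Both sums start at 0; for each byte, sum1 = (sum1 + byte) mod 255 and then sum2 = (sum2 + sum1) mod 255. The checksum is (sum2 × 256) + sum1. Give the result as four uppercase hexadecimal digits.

41F0

Running sums (mod 255):
  after byte 0 (63): sum1=99, sum2=99
  after byte 1 (E0): sum1=68, sum2=167
  after byte 2 (64): sum1=168, sum2=80
  after byte 3 (48): sum1=240, sum2=65
Checksum = sum2·256 + sum1 = 65·256 + 240 = 16880 = 0x41F0.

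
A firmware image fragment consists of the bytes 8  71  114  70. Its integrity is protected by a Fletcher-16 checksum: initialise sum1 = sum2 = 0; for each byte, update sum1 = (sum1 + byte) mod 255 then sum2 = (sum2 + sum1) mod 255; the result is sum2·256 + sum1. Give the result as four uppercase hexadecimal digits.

2108

Running sums (mod 255):
  after byte 0 (8): sum1=8, sum2=8
  after byte 1 (71): sum1=79, sum2=87
  after byte 2 (114): sum1=193, sum2=25
  after byte 3 (70): sum1=8, sum2=33
Checksum = sum2·256 + sum1 = 33·256 + 8 = 8456 = 0x2108.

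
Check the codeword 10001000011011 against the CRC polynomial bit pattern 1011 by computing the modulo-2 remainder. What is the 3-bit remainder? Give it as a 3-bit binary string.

Modulo-2 division of 10001000011011 by 1011:
  pos 0: 1000 XOR 1011 = 0011
  pos 2: 1110 XOR 1011 = 0101
  pos 3: 1010 XOR 1011 = 0001
  pos 6: 1001 XOR 1011 = 0010
  pos 8: 1010 XOR 1011 = 0001
Remainder = 111 (nonzero — an error is detected).

111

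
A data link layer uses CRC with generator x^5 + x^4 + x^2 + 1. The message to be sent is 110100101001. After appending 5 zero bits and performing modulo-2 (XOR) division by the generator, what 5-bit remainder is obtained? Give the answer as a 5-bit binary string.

Append 5 zeros: 11010010100100000. Divide by 110101 (XOR where the leading bit is 1):
  pos 0: 110100 XOR 110101 = 000001
  pos 5: 110100 XOR 110101 = 000001
  pos 10: 110000 XOR 110101 = 000101
Remainder (last 5 bits) = 01010. This is the CRC / FCS.

01010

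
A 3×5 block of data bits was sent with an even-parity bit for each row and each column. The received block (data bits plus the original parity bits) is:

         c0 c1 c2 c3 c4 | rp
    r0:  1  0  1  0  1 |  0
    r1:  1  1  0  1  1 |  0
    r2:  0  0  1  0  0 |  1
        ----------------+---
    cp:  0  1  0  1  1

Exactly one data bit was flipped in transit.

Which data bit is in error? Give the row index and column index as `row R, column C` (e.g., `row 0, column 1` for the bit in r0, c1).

Recompute each row's even parity and compare to rp:
  r0: data parity 1, sent rp 0 → mismatch
  r1: data parity 0, sent rp 0 → ok
  r2: data parity 1, sent rp 1 → ok
Recompute each column's even parity and compare to cp:
  c0: data parity 0, sent cp 0 → ok
  c1: data parity 1, sent cp 1 → ok
  c2: data parity 0, sent cp 0 → ok
  c3: data parity 1, sent cp 1 → ok
  c4: data parity 0, sent cp 1 → mismatch
Exactly one row (r0) and one column (c4) fail → the flipped bit is at their intersection.

row 0, column 4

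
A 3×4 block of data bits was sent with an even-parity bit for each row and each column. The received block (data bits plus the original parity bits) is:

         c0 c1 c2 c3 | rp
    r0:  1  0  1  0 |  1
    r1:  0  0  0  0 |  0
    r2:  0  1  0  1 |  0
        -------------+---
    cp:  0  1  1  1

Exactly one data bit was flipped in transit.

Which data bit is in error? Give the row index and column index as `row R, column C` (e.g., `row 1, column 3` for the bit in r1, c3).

Recompute each row's even parity and compare to rp:
  r0: data parity 0, sent rp 1 → mismatch
  r1: data parity 0, sent rp 0 → ok
  r2: data parity 0, sent rp 0 → ok
Recompute each column's even parity and compare to cp:
  c0: data parity 1, sent cp 0 → mismatch
  c1: data parity 1, sent cp 1 → ok
  c2: data parity 1, sent cp 1 → ok
  c3: data parity 1, sent cp 1 → ok
Exactly one row (r0) and one column (c0) fail → the flipped bit is at their intersection.

row 0, column 0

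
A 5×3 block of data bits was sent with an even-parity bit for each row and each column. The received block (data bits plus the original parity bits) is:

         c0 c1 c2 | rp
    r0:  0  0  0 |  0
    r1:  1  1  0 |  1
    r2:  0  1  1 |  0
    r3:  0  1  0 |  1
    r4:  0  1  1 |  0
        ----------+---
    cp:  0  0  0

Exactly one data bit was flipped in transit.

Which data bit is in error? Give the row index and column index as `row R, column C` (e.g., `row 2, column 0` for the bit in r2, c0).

Recompute each row's even parity and compare to rp:
  r0: data parity 0, sent rp 0 → ok
  r1: data parity 0, sent rp 1 → mismatch
  r2: data parity 0, sent rp 0 → ok
  r3: data parity 1, sent rp 1 → ok
  r4: data parity 0, sent rp 0 → ok
Recompute each column's even parity and compare to cp:
  c0: data parity 1, sent cp 0 → mismatch
  c1: data parity 0, sent cp 0 → ok
  c2: data parity 0, sent cp 0 → ok
Exactly one row (r1) and one column (c0) fail → the flipped bit is at their intersection.

row 1, column 0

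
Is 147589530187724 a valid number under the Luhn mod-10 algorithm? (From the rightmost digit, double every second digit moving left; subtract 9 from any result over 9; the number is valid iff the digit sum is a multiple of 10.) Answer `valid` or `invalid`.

From the right, keep odd positions and double even positions (subtract 9 from any doubled value over 9):
  doubled (positions 2,4,...): 4 5 2 6 9 1 8 → sum 35
  kept (positions 1,3,...): 4 7 8 0 5 8 7 1 → sum 40
Total = 75.
75 mod 10 = 5, so the number is invalid.

invalid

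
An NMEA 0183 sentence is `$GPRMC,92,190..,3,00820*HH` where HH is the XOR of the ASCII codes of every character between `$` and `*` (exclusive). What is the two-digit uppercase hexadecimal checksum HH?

71

XOR the ASCII codes of the payload characters:
  'G' = 0x47 → acc = 0x47
  'P' = 0x50 → acc = 0x17
  'R' = 0x52 → acc = 0x45
  'M' = 0x4D → acc = 0x08
  'C' = 0x43 → acc = 0x4B
  ',' = 0x2C → acc = 0x67
  '9' = 0x39 → acc = 0x5E
  '2' = 0x32 → acc = 0x6C
  ',' = 0x2C → acc = 0x40
  '1' = 0x31 → acc = 0x71
  '9' = 0x39 → acc = 0x48
  '0' = 0x30 → acc = 0x78
  '.' = 0x2E → acc = 0x56
  '.' = 0x2E → acc = 0x78
  ',' = 0x2C → acc = 0x54
  '3' = 0x33 → acc = 0x67
  ',' = 0x2C → acc = 0x4B
  '0' = 0x30 → acc = 0x7B
  '0' = 0x30 → acc = 0x4B
  '8' = 0x38 → acc = 0x73
  '2' = 0x32 → acc = 0x41
  '0' = 0x30 → acc = 0x71
Checksum = 0x71.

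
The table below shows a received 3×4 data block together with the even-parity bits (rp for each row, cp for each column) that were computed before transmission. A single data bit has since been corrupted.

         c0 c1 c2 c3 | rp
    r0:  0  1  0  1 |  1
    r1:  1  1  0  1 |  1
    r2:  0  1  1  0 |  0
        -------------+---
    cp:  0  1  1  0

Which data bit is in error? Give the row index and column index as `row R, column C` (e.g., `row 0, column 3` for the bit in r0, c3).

Recompute each row's even parity and compare to rp:
  r0: data parity 0, sent rp 1 → mismatch
  r1: data parity 1, sent rp 1 → ok
  r2: data parity 0, sent rp 0 → ok
Recompute each column's even parity and compare to cp:
  c0: data parity 1, sent cp 0 → mismatch
  c1: data parity 1, sent cp 1 → ok
  c2: data parity 1, sent cp 1 → ok
  c3: data parity 0, sent cp 0 → ok
Exactly one row (r0) and one column (c0) fail → the flipped bit is at their intersection.

row 0, column 0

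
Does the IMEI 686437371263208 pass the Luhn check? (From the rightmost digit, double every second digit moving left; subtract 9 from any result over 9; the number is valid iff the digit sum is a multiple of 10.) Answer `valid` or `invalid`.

valid

From the right, keep odd positions and double even positions (subtract 9 from any doubled value over 9):
  doubled (positions 2,4,...): 0 6 4 5 5 8 7 → sum 35
  kept (positions 1,3,...): 8 2 6 1 3 3 6 6 → sum 35
Total = 70.
70 mod 10 = 0, so the number is valid.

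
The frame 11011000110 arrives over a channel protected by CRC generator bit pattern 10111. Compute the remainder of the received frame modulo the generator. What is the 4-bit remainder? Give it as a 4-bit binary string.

0000

Modulo-2 division of 11011000110 by 10111:
  pos 0: 11011 XOR 10111 = 01100
  pos 1: 11000 XOR 10111 = 01111
  pos 2: 11110 XOR 10111 = 01001
  pos 3: 10010 XOR 10111 = 00101
  pos 5: 10111 XOR 10111 = 00000
Remainder = 0000 (zero — the frame passes the CRC check).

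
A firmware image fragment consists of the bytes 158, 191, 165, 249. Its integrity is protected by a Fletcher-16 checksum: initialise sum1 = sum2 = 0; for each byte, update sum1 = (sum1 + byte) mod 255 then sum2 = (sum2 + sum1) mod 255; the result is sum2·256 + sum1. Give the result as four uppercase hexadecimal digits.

Running sums (mod 255):
  after byte 0 (158): sum1=158, sum2=158
  after byte 1 (191): sum1=94, sum2=252
  after byte 2 (165): sum1=4, sum2=1
  after byte 3 (249): sum1=253, sum2=254
Checksum = sum2·256 + sum1 = 254·256 + 253 = 65277 = 0xFEFD.

FEFD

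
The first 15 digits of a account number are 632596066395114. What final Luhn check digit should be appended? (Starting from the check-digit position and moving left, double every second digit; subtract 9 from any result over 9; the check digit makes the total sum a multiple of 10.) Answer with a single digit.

Partial digits right→left: 4 1 1 5 9 3 6 6 0 6 9 5 2 3 6
Double every second digit counting from the check-digit position (so the 1st, 3rd, 5th, ... of the partial from the right).
  doubled (with −9 where >9): 8 2 9 3 0 9 4 3 → sum 38
  kept as-is: 1 5 3 6 6 5 3 → sum 29
Total = 38 + 29 = 67.
Check digit = (10 − (67 mod 10)) mod 10 = 3.

3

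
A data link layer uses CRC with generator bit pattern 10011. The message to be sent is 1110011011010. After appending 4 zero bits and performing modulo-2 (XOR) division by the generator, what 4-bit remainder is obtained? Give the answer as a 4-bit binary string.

1011

Append 4 zeros: 11100110110100000. Divide by 10011 (XOR where the leading bit is 1):
  pos 0: 11100 XOR 10011 = 01111
  pos 1: 11111 XOR 10011 = 01100
  pos 2: 11001 XOR 10011 = 01010
  pos 3: 10100 XOR 10011 = 00111
  pos 5: 11111 XOR 10011 = 01100
  pos 6: 11000 XOR 10011 = 01011
  pos 7: 10111 XOR 10011 = 00100
  pos 9: 10000 XOR 10011 = 00011
  pos 12: 11000 XOR 10011 = 01011
Remainder (last 4 bits) = 1011. This is the CRC / FCS.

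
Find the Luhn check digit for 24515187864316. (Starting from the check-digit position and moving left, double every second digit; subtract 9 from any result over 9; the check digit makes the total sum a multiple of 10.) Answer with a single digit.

Partial digits right→left: 6 1 3 4 6 8 7 8 1 5 1 5 4 2
Double every second digit counting from the check-digit position (so the 1st, 3rd, 5th, ... of the partial from the right).
  doubled (with −9 where >9): 3 6 3 5 2 2 8 → sum 29
  kept as-is: 1 4 8 8 5 5 2 → sum 33
Total = 29 + 33 = 62.
Check digit = (10 − (62 mod 10)) mod 10 = 8.

8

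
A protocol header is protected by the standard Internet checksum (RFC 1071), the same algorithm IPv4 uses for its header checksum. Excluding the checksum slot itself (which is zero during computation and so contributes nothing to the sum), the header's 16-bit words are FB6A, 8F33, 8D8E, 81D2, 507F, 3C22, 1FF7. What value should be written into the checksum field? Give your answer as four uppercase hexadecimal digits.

B967

One's-complement addition (fold any carry out of bit 15 back into bit 0):
  0xFB6A + 0x8F33 = 0x18A9D → wrap carry → 0x8A9E
  0x8A9E + 0x8D8E = 0x1182C → wrap carry → 0x182D
  0x182D + 0x81D2 = 0x099FF
  0x99FF + 0x507F = 0x0EA7E
  0xEA7E + 0x3C22 = 0x126A0 → wrap carry → 0x26A1
  0x26A1 + 0x1FF7 = 0x04698
One's-complement sum = 0x4698.
Checksum = ~0x4698 & 0xFFFF = 0xB967.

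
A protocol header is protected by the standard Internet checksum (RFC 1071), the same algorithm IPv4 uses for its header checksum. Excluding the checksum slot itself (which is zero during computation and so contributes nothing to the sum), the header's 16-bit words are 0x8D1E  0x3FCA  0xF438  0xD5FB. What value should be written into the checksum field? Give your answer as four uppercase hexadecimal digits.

68E2

One's-complement addition (fold any carry out of bit 15 back into bit 0):
  0x8D1E + 0x3FCA = 0x0CCE8
  0xCCE8 + 0xF438 = 0x1C120 → wrap carry → 0xC121
  0xC121 + 0xD5FB = 0x1971C → wrap carry → 0x971D
One's-complement sum = 0x971D.
Checksum = ~0x971D & 0xFFFF = 0x68E2.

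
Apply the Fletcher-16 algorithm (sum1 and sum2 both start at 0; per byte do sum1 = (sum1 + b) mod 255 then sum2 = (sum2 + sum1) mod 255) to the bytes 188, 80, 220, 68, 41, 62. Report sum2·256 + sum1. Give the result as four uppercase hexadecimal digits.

Running sums (mod 255):
  after byte 0 (188): sum1=188, sum2=188
  after byte 1 (80): sum1=13, sum2=201
  after byte 2 (220): sum1=233, sum2=179
  after byte 3 (68): sum1=46, sum2=225
  after byte 4 (41): sum1=87, sum2=57
  after byte 5 (62): sum1=149, sum2=206
Checksum = sum2·256 + sum1 = 206·256 + 149 = 52885 = 0xCE95.

CE95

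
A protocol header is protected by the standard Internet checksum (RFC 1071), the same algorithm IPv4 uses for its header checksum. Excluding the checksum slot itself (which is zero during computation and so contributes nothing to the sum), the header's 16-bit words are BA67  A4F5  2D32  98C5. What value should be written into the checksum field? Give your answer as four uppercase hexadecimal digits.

One's-complement addition (fold any carry out of bit 15 back into bit 0):
  0xBA67 + 0xA4F5 = 0x15F5C → wrap carry → 0x5F5D
  0x5F5D + 0x2D32 = 0x08C8F
  0x8C8F + 0x98C5 = 0x12554 → wrap carry → 0x2555
One's-complement sum = 0x2555.
Checksum = ~0x2555 & 0xFFFF = 0xDAAA.

DAAA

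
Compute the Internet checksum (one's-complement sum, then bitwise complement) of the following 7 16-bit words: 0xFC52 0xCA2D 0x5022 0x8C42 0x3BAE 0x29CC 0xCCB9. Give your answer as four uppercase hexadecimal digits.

2AE6

One's-complement addition (fold any carry out of bit 15 back into bit 0):
  0xFC52 + 0xCA2D = 0x1C67F → wrap carry → 0xC680
  0xC680 + 0x5022 = 0x116A2 → wrap carry → 0x16A3
  0x16A3 + 0x8C42 = 0x0A2E5
  0xA2E5 + 0x3BAE = 0x0DE93
  0xDE93 + 0x29CC = 0x1085F → wrap carry → 0x0860
  0x0860 + 0xCCB9 = 0x0D519
One's-complement sum = 0xD519.
Checksum = ~0xD519 & 0xFFFF = 0x2AE6.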